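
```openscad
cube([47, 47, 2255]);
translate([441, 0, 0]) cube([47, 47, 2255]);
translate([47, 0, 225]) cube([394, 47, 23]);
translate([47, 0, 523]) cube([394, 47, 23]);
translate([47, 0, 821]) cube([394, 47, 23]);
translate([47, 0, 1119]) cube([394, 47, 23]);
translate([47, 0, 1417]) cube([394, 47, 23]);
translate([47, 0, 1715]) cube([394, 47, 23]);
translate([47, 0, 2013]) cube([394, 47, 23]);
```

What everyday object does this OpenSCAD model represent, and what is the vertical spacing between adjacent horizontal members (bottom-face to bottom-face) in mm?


A ladder. The rung spacing is 298 mm.

Two tall 47×47 posts with 7 short bars between them — a ladder. Adjacent rungs sit at z = 225 and z = 523, so the spacing is 523 − 225 = 298 mm.


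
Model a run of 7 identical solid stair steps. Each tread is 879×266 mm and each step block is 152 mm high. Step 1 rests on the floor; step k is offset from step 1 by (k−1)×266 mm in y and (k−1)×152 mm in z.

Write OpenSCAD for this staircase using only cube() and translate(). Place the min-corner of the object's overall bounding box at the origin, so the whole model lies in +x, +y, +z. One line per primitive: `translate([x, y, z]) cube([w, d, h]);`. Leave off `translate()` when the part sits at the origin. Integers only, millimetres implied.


cube([879, 266, 152]);
translate([0, 266, 152]) cube([879, 266, 152]);
translate([0, 532, 304]) cube([879, 266, 152]);
translate([0, 798, 456]) cube([879, 266, 152]);
translate([0, 1064, 608]) cube([879, 266, 152]);
translate([0, 1330, 760]) cube([879, 266, 152]);
translate([0, 1596, 912]) cube([879, 266, 152]);


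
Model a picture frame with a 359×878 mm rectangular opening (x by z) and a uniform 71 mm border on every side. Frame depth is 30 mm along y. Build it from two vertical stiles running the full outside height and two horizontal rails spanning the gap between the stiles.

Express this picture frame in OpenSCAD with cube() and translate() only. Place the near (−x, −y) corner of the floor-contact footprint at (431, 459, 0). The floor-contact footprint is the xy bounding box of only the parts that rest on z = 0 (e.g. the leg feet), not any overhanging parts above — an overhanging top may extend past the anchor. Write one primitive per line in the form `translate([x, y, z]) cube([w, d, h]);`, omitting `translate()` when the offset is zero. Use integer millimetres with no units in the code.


translate([431, 459, 0]) cube([71, 30, 1020]);
translate([861, 459, 0]) cube([71, 30, 1020]);
translate([502, 459, 0]) cube([359, 30, 71]);
translate([502, 459, 949]) cube([359, 30, 71]);


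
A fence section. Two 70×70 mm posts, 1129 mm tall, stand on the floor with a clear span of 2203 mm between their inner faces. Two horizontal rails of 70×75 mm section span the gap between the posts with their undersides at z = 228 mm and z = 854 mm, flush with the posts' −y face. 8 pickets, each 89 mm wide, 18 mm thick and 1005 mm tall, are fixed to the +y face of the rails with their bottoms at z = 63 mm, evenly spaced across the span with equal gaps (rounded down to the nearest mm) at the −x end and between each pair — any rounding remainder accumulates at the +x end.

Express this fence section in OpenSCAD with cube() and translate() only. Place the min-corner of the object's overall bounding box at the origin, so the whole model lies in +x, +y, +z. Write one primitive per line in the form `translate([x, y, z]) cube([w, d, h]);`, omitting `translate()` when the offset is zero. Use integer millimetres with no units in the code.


cube([70, 70, 1129]);
translate([2273, 0, 0]) cube([70, 70, 1129]);
translate([70, 0, 228]) cube([2203, 70, 75]);
translate([70, 0, 854]) cube([2203, 70, 75]);
translate([235, 70, 63]) cube([89, 18, 1005]);
translate([489, 70, 63]) cube([89, 18, 1005]);
translate([743, 70, 63]) cube([89, 18, 1005]);
translate([997, 70, 63]) cube([89, 18, 1005]);
translate([1251, 70, 63]) cube([89, 18, 1005]);
translate([1505, 70, 63]) cube([89, 18, 1005]);
translate([1759, 70, 63]) cube([89, 18, 1005]);
translate([2013, 70, 63]) cube([89, 18, 1005]);


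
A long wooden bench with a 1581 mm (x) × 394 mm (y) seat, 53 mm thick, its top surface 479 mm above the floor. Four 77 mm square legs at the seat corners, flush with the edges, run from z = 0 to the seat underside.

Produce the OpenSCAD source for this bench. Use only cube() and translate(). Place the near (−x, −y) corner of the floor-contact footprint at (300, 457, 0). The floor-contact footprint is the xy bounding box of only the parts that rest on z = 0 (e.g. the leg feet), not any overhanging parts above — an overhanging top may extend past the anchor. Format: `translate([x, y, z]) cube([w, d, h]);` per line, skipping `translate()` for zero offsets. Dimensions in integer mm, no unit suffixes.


translate([300, 457, 426]) cube([1581, 394, 53]);
translate([300, 457, 0]) cube([77, 77, 426]);
translate([300, 774, 0]) cube([77, 77, 426]);
translate([1804, 457, 0]) cube([77, 77, 426]);
translate([1804, 774, 0]) cube([77, 77, 426]);


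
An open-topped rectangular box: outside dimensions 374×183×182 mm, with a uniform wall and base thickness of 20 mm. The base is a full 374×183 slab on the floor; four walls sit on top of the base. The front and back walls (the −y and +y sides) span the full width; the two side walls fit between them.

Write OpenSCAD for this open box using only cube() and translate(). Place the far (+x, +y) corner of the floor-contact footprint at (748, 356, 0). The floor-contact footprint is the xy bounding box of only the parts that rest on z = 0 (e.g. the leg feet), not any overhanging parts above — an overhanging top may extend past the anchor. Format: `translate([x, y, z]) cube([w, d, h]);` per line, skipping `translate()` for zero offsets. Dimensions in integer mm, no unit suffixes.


translate([374, 173, 0]) cube([374, 183, 20]);
translate([374, 173, 20]) cube([374, 20, 162]);
translate([374, 336, 20]) cube([374, 20, 162]);
translate([374, 193, 20]) cube([20, 143, 162]);
translate([728, 193, 20]) cube([20, 143, 162]);


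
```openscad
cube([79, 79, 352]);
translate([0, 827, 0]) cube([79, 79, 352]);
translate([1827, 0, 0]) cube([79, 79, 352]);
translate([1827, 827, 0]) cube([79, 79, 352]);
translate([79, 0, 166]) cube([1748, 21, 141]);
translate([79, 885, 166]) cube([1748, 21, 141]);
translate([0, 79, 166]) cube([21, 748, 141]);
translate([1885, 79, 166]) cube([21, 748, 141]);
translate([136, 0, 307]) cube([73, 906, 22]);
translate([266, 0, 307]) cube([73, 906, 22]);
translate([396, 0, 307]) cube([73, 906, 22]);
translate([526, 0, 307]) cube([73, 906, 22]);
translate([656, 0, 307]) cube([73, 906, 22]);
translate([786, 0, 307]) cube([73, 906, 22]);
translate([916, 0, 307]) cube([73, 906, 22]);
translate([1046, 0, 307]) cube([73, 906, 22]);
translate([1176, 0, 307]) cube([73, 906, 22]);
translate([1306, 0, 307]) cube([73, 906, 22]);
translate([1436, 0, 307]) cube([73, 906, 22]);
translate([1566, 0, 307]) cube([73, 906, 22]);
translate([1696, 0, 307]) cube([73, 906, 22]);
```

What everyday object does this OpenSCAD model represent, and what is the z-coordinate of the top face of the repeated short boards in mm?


A bed frame. The slat-top height is 329 mm.

Four posts, four rails, and a row of slats — a bed frame. Slats sit on the rails at z = 166 + 141 = 307; with slat thickness 22, the top is 329 mm.


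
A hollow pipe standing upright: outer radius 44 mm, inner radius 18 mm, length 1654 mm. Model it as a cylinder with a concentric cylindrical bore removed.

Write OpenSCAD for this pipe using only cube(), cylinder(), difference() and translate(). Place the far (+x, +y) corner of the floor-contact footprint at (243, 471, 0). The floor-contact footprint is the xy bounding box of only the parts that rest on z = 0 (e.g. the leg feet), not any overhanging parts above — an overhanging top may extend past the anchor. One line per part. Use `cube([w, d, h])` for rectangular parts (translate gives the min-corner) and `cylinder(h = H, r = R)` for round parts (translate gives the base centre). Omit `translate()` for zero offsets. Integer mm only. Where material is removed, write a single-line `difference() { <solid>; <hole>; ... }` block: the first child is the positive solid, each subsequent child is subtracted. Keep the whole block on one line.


difference() { translate([199, 427, 0]) cylinder(h = 1654, r = 44); translate([199, 427, 0]) cylinder(h = 1654, r = 18); }


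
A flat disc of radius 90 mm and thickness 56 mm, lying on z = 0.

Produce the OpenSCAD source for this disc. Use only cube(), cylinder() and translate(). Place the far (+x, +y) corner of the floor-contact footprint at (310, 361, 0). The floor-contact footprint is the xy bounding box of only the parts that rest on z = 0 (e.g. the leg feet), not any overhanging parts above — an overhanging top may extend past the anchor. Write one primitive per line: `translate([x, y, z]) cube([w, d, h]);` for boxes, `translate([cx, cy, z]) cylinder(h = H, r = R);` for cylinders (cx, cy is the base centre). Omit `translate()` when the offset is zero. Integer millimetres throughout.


translate([220, 271, 0]) cylinder(h = 56, r = 90);


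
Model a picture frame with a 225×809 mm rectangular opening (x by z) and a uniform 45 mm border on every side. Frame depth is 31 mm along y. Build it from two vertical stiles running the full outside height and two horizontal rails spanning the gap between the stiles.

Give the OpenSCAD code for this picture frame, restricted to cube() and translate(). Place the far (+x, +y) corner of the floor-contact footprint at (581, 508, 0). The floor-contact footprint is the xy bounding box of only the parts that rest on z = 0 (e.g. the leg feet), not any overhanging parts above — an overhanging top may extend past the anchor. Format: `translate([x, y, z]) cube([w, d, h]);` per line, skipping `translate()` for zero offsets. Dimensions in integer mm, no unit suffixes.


translate([266, 477, 0]) cube([45, 31, 899]);
translate([536, 477, 0]) cube([45, 31, 899]);
translate([311, 477, 0]) cube([225, 31, 45]);
translate([311, 477, 854]) cube([225, 31, 45]);


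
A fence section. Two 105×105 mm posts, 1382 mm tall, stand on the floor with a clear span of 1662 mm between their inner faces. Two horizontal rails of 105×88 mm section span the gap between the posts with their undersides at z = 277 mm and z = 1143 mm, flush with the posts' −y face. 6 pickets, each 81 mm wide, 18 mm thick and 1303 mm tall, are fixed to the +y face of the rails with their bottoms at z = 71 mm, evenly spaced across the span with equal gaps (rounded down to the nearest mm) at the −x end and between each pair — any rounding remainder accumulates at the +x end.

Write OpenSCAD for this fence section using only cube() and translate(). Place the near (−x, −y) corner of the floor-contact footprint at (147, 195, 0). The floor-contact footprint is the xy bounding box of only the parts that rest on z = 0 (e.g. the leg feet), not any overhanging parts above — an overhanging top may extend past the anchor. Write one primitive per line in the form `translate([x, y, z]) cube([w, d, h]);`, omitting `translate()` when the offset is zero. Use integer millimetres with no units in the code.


translate([147, 195, 0]) cube([105, 105, 1382]);
translate([1914, 195, 0]) cube([105, 105, 1382]);
translate([252, 195, 277]) cube([1662, 105, 88]);
translate([252, 195, 1143]) cube([1662, 105, 88]);
translate([420, 300, 71]) cube([81, 18, 1303]);
translate([669, 300, 71]) cube([81, 18, 1303]);
translate([918, 300, 71]) cube([81, 18, 1303]);
translate([1167, 300, 71]) cube([81, 18, 1303]);
translate([1416, 300, 71]) cube([81, 18, 1303]);
translate([1665, 300, 71]) cube([81, 18, 1303]);


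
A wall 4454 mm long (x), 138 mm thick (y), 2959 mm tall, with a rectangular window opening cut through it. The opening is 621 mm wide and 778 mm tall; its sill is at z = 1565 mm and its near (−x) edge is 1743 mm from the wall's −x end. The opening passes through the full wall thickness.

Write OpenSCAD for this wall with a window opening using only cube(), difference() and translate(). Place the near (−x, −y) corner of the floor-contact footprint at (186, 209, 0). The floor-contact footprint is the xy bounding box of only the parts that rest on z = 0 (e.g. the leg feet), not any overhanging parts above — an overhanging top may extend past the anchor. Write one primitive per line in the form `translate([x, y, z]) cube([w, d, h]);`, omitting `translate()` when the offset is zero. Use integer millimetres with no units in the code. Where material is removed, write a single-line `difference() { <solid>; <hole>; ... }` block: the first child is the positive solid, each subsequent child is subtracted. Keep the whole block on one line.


difference() { translate([186, 209, 0]) cube([4454, 138, 2959]); translate([1929, 209, 1565]) cube([621, 138, 778]); }


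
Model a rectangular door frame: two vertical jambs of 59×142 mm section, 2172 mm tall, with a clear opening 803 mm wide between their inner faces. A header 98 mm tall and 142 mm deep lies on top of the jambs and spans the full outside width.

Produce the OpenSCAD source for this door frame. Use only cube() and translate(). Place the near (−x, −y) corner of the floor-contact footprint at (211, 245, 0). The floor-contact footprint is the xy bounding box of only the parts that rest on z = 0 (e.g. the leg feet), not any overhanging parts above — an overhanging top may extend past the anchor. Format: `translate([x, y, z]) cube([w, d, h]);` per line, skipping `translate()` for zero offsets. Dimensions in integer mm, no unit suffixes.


translate([211, 245, 0]) cube([59, 142, 2172]);
translate([1073, 245, 0]) cube([59, 142, 2172]);
translate([211, 245, 2172]) cube([921, 142, 98]);


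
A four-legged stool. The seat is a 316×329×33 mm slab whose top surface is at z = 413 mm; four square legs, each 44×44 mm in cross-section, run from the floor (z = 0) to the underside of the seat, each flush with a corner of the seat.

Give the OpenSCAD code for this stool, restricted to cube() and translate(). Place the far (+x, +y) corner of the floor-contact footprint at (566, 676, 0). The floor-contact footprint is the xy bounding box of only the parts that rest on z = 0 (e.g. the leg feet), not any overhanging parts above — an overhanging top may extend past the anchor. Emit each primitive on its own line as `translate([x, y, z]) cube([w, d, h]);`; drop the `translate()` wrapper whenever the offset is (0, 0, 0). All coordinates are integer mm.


// leg_h = 413 - 33 = 380
translate([250, 347, 380]) cube([316, 329, 33]);
translate([250, 347, 0]) cube([44, 44, 380]);
translate([522, 347, 0]) cube([44, 44, 380]);
translate([250, 632, 0]) cube([44, 44, 380]);
translate([522, 632, 0]) cube([44, 44, 380]);


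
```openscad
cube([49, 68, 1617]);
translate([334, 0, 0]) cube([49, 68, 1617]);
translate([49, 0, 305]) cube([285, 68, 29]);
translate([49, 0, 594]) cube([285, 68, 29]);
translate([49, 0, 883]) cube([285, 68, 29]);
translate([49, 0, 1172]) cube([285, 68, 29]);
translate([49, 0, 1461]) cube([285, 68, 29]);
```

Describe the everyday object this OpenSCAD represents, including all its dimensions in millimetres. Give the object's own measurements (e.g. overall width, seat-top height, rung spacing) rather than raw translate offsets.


A straight ladder. Two 49×68 mm vertical rails, 1617 mm tall, stand 383 mm apart (outside-to-outside) with their front faces coplanar on the −y side. 5 rungs, each 68 mm deep and 29 mm tall, span between the inner faces of the rails, front faces flush with the rails. The lowest rung's underside is at z = 305 mm and rungs are spaced 289 mm apart (underside to underside).


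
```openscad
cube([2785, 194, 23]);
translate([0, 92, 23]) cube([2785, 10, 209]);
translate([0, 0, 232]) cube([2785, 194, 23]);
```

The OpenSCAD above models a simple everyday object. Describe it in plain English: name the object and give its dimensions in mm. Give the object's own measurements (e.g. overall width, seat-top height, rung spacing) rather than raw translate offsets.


An I-beam lying along x, 2785 mm long. Overall section height 255 mm. Two flanges 194 mm wide (y) and 23 mm thick, one on the floor and one at the top; a web 10 mm thick runs between them, centred on the flange width.


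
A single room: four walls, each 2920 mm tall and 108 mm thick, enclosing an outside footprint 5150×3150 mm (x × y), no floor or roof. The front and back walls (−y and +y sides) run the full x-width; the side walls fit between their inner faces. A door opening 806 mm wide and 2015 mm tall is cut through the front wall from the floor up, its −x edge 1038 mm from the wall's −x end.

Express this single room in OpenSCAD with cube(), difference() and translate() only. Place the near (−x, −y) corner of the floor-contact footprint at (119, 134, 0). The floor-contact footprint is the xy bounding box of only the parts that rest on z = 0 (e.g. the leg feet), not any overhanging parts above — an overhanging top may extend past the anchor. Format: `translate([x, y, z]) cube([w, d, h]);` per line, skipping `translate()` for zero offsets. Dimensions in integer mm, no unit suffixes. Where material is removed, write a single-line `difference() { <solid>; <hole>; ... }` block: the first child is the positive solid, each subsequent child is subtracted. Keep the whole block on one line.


difference() { translate([119, 134, 0]) cube([5150, 108, 2920]); translate([1157, 134, 0]) cube([806, 108, 2015]); }
translate([119, 3176, 0]) cube([5150, 108, 2920]);
translate([119, 242, 0]) cube([108, 2934, 2920]);
translate([5161, 242, 0]) cube([108, 2934, 2920]);


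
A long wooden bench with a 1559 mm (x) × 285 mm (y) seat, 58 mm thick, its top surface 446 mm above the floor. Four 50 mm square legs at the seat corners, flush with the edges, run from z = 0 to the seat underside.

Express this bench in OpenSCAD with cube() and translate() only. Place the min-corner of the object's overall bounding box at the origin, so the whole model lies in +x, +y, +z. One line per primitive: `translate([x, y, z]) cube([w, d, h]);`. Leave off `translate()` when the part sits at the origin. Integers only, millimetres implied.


translate([0, 0, 388]) cube([1559, 285, 58]);
cube([50, 50, 388]);
translate([0, 235, 0]) cube([50, 50, 388]);
translate([1509, 0, 0]) cube([50, 50, 388]);
translate([1509, 235, 0]) cube([50, 50, 388]);


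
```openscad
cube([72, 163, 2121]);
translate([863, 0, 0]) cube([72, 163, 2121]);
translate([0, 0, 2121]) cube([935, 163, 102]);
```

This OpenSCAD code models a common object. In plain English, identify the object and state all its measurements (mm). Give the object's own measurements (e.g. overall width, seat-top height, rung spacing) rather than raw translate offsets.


A door frame. The clear opening is 791 mm wide and 2121 mm high. Two 72 mm wide jambs, 163 mm deep, stand either side of the opening from the floor to the top of the opening. A 102 mm thick head sits across the top of both jambs, spanning the full outside width of the frame.


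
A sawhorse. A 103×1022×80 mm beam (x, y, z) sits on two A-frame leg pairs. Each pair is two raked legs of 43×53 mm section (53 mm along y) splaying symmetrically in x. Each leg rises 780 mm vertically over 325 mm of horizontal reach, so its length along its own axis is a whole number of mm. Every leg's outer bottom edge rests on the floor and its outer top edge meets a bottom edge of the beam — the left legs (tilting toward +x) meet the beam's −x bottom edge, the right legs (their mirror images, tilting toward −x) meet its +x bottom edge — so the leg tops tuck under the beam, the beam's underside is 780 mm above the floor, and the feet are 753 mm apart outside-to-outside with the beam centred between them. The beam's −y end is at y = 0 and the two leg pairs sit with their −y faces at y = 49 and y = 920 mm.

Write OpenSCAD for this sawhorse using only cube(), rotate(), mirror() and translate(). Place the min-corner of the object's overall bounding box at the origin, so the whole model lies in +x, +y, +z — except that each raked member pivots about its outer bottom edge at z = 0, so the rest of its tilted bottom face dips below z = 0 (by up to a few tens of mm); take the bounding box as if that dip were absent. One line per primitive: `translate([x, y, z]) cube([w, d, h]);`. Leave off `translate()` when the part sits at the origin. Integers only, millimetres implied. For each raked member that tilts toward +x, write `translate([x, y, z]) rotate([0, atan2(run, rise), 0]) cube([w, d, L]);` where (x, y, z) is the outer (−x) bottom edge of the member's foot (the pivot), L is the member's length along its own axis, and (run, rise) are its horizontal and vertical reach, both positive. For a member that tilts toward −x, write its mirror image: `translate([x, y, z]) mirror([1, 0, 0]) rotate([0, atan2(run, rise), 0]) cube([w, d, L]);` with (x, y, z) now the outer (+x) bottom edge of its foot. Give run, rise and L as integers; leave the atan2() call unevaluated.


translate([325, 0, 780]) cube([103, 1022, 80]);
translate([0, 49, 0]) rotate([0, atan2(325, 780), 0]) cube([43, 53, 845]);
translate([753, 49, 0]) mirror([1, 0, 0]) rotate([0, atan2(325, 780), 0]) cube([43, 53, 845]);
translate([0, 920, 0]) rotate([0, atan2(325, 780), 0]) cube([43, 53, 845]);
translate([753, 920, 0]) mirror([1, 0, 0]) rotate([0, atan2(325, 780), 0]) cube([43, 53, 845]);


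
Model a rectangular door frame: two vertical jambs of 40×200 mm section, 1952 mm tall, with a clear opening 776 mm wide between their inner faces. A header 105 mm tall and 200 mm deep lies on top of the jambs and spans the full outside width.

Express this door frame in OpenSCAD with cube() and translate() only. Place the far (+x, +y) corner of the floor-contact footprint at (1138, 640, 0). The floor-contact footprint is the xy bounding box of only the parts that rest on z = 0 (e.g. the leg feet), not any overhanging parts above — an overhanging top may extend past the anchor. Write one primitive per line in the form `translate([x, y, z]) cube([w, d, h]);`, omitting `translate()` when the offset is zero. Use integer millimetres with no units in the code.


translate([282, 440, 0]) cube([40, 200, 1952]);
translate([1098, 440, 0]) cube([40, 200, 1952]);
translate([282, 440, 1952]) cube([856, 200, 105]);


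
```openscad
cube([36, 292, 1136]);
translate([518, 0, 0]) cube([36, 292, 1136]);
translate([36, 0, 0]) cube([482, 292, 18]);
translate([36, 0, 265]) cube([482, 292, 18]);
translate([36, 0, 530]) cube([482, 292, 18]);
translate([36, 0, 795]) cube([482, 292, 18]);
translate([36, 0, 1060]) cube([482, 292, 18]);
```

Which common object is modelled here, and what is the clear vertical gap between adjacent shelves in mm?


A bookshelf. The clear shelf gap is 247 mm.

Two tall side panels with 5 horizontal boards between them — a bookshelf. The first two shelf undersides are at z = 0 and z = 265; with shelf thickness 18, the clear gap is 265 − 0 − 18 = 247 mm.


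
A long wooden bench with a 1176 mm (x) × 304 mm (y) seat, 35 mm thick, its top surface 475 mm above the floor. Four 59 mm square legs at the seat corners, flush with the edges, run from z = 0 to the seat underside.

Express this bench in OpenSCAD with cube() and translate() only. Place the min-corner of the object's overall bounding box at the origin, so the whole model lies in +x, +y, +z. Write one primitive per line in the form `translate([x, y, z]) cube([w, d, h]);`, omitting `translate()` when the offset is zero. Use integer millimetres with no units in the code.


translate([0, 0, 440]) cube([1176, 304, 35]);
cube([59, 59, 440]);
translate([0, 245, 0]) cube([59, 59, 440]);
translate([1117, 0, 0]) cube([59, 59, 440]);
translate([1117, 245, 0]) cube([59, 59, 440]);


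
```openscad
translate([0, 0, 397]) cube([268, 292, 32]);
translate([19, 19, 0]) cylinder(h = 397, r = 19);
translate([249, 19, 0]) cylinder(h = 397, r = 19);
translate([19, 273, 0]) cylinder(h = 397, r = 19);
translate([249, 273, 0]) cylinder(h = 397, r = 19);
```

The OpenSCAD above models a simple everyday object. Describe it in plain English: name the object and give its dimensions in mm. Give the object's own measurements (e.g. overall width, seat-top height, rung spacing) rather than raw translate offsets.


A four-legged stool. The seat is a 268×292×32 mm slab whose top surface is at z = 429 mm; four round legs, each 38 mm in diameter, run from the floor (z = 0) to the underside of the seat, each leg's axis is inset half a diameter from the nearest pair of seat edges (so the leg's bounding box is flush with the corner).


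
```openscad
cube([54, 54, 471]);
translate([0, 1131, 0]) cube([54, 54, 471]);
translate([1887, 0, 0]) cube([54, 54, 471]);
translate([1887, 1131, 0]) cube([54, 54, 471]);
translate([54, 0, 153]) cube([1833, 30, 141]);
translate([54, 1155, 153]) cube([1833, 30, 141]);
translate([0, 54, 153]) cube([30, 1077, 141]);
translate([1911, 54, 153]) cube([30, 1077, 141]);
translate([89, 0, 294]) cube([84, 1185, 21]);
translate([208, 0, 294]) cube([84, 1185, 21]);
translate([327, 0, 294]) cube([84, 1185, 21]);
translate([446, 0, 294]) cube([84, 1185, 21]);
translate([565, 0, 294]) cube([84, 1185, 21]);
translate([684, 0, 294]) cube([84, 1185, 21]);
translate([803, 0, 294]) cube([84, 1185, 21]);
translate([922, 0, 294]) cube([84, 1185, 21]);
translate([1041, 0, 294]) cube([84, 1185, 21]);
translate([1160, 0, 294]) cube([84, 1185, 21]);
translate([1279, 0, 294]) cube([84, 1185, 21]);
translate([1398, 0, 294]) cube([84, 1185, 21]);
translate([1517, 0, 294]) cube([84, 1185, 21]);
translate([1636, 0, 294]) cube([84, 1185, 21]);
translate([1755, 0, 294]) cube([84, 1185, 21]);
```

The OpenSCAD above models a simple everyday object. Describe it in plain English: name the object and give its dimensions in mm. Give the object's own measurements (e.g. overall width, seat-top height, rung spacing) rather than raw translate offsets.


A bed frame 1941 mm long (x) by 1185 mm wide (y). Four 54×54 mm corner posts, 471 mm tall, at the corners of the footprint. Four rails of 30 mm thickness and 141 mm height run between adjacent posts with their undersides at z = 153 mm, their outer faces flush with the outside of the frame (the two x-running rails run between the posts' inner faces; the two y-running rails run between the posts' inner faces). 15 slats, each 84 mm wide (x) and 21 mm thick, lie across the top of the two x-running rails, running the full 1185 mm width of the frame in y; along x they sit between the end posts with a 35 mm gap after the −x posts and between neighbouring slats, leaving 48 mm before the +x posts.


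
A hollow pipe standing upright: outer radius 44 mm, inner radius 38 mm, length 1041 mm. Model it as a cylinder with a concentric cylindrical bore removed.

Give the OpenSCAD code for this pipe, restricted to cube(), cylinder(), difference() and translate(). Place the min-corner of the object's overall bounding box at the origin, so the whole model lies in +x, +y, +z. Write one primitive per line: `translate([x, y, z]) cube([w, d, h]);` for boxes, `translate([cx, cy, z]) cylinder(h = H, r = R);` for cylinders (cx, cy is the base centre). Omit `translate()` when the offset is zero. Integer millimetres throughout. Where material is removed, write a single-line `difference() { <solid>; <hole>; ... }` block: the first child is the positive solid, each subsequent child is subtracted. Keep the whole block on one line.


difference() { translate([44, 44, 0]) cylinder(h = 1041, r = 44); translate([44, 44, 0]) cylinder(h = 1041, r = 38); }


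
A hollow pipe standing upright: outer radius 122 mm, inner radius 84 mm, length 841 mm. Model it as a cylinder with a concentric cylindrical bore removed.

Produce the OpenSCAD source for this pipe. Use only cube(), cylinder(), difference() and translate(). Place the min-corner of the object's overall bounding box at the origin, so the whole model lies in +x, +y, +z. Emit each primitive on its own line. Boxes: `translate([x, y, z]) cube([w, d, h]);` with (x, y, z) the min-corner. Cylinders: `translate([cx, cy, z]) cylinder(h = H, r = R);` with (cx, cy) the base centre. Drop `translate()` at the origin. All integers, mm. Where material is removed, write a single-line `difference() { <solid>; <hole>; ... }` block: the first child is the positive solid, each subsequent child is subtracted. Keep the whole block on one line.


difference() { translate([122, 122, 0]) cylinder(h = 841, r = 122); translate([122, 122, 0]) cylinder(h = 841, r = 84); }


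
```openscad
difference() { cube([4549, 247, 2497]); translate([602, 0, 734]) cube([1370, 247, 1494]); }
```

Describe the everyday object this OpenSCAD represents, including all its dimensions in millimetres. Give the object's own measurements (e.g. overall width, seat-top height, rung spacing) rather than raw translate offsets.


A wall 4549 mm long (x), 247 mm thick (y), 2497 mm tall, with a rectangular window opening cut through it. The opening is 1370 mm wide and 1494 mm tall; its sill is at z = 734 mm and its near (−x) edge is 602 mm from the wall's −x end. The opening passes through the full wall thickness.


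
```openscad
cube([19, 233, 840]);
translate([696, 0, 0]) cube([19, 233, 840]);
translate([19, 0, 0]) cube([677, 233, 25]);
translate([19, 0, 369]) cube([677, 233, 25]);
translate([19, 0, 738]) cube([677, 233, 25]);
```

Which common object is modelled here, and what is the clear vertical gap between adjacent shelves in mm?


A bookshelf. The clear shelf gap is 344 mm.

Two tall side panels with 3 horizontal boards between them — a bookshelf. The first two shelf undersides are at z = 0 and z = 369; with shelf thickness 25, the clear gap is 369 − 0 − 25 = 344 mm.


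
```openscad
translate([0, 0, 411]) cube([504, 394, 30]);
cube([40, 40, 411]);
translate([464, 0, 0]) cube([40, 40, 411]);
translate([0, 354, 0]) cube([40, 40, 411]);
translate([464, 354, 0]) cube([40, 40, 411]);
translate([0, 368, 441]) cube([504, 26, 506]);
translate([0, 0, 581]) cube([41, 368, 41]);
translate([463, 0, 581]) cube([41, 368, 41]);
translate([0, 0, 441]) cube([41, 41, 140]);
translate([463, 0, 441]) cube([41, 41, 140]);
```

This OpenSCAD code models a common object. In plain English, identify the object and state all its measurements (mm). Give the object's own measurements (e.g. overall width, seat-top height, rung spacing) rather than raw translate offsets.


A chair. The seat is a 504×394×30 mm slab with its top at z = 441 mm, on four 40×40 mm corner legs (flush with the seat edges, standing on z = 0). A flat backrest 26 mm thick, 506 mm tall, spans the full seat width and rises from the seat top along its +y edge, rear face flush with the rear of the seat. Two armrests of 41×41 mm section run along each side from the seat's front edge to the front of the backrest, top faces 181 mm above the seat top and outer faces flush with the seat's x-edges; a 41×41 mm post under the front of each armrest stands on the seat at the front corner.


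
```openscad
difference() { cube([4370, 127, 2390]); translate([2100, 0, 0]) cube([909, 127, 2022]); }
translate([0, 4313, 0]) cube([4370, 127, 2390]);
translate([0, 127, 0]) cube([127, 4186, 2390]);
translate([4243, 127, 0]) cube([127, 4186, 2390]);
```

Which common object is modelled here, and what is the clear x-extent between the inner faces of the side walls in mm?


A single room. The interior width is 4116 mm.

Four walls enclosing a rectangle with a door in the front wall — a room. Outside width 4370 minus two 127 mm walls gives 4116 mm.


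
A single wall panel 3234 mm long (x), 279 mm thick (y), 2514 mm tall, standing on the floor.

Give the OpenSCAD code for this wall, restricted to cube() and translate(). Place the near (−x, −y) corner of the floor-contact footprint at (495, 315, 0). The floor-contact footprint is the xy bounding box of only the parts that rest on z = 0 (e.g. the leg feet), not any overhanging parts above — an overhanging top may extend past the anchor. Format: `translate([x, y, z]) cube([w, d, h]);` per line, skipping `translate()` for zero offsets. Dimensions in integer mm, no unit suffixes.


translate([495, 315, 0]) cube([3234, 279, 2514]);


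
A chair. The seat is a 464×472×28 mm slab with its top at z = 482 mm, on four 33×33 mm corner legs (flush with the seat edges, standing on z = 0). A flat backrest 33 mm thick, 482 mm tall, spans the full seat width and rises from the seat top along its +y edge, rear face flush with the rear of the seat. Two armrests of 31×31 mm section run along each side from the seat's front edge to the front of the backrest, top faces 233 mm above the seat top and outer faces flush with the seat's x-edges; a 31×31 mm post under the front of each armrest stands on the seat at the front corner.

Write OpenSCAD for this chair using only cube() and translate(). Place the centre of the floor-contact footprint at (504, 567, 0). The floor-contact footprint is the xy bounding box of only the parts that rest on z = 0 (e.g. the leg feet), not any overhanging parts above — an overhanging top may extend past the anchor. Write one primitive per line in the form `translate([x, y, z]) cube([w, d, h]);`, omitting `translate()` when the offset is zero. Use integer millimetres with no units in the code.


translate([272, 331, 454]) cube([464, 472, 28]);
translate([272, 331, 0]) cube([33, 33, 454]);
translate([703, 331, 0]) cube([33, 33, 454]);
translate([272, 770, 0]) cube([33, 33, 454]);
translate([703, 770, 0]) cube([33, 33, 454]);
translate([272, 770, 482]) cube([464, 33, 482]);
translate([272, 331, 684]) cube([31, 439, 31]);
translate([705, 331, 684]) cube([31, 439, 31]);
translate([272, 331, 482]) cube([31, 31, 202]);
translate([705, 331, 482]) cube([31, 31, 202]);


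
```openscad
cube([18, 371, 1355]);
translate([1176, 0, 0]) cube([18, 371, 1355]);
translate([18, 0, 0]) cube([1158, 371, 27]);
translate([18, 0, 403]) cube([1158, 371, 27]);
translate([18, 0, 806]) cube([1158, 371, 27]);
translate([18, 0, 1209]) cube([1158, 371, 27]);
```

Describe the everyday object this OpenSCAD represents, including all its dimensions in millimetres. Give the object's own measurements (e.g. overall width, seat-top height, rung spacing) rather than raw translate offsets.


An open bookshelf. Two side panels, each 18 mm thick, 371 mm deep and 1355 mm tall, stand 1194 mm apart (outside-to-outside). Between them sit 4 shelves, each 27 mm thick and 371 mm deep, spanning the full gap between the sides. The bottom shelf rests on the floor (its underside at z = 0) and the clear gap between one shelf's top and the next shelf's underside is 376 mm.


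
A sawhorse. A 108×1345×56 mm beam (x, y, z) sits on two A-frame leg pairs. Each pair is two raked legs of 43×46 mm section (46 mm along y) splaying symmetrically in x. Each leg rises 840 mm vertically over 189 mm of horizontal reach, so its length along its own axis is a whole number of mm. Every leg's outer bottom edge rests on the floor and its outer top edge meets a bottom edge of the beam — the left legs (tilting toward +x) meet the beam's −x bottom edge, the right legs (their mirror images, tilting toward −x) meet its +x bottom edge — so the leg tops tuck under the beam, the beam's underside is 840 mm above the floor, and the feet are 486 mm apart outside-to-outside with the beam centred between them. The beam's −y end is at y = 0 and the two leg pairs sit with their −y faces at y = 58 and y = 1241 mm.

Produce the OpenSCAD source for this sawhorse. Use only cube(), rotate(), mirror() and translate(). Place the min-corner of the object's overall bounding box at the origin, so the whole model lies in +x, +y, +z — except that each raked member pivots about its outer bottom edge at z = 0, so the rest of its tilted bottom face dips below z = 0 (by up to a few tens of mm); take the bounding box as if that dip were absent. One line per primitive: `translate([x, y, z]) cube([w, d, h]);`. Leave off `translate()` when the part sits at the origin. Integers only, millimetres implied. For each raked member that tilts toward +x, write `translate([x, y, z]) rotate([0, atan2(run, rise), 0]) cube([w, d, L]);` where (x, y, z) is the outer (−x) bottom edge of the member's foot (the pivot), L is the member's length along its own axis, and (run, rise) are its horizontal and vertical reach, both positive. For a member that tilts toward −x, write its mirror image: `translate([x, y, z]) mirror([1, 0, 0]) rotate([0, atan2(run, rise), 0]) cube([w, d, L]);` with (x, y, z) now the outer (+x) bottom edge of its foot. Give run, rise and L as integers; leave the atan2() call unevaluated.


translate([189, 0, 840]) cube([108, 1345, 56]);
translate([0, 58, 0]) rotate([0, atan2(189, 840), 0]) cube([43, 46, 861]);
translate([486, 58, 0]) mirror([1, 0, 0]) rotate([0, atan2(189, 840), 0]) cube([43, 46, 861]);
translate([0, 1241, 0]) rotate([0, atan2(189, 840), 0]) cube([43, 46, 861]);
translate([486, 1241, 0]) mirror([1, 0, 0]) rotate([0, atan2(189, 840), 0]) cube([43, 46, 861]);


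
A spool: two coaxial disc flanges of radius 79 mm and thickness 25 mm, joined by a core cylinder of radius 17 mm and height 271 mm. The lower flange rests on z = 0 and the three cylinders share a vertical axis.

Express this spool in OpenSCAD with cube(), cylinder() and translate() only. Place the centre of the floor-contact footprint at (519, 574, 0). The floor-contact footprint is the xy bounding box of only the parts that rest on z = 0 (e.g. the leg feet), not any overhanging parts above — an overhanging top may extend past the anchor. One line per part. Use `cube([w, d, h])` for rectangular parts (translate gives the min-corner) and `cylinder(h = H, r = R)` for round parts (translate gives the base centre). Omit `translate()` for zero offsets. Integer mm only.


translate([519, 574, 0]) cylinder(h = 25, r = 79);
translate([519, 574, 25]) cylinder(h = 271, r = 17);
translate([519, 574, 296]) cylinder(h = 25, r = 79);


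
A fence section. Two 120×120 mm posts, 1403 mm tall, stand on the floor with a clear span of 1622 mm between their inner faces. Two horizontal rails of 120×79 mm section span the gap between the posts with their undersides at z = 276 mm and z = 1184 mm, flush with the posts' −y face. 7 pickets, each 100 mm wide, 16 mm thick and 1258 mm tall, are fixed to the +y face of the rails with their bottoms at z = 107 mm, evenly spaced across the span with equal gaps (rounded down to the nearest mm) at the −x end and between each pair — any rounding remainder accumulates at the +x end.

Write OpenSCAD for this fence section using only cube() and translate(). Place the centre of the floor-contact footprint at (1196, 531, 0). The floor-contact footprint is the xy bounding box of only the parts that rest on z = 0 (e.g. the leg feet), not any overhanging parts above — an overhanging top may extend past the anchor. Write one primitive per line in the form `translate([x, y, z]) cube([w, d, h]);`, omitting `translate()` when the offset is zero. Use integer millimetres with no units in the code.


translate([265, 471, 0]) cube([120, 120, 1403]);
translate([2007, 471, 0]) cube([120, 120, 1403]);
translate([385, 471, 276]) cube([1622, 120, 79]);
translate([385, 471, 1184]) cube([1622, 120, 79]);
translate([500, 591, 107]) cube([100, 16, 1258]);
translate([715, 591, 107]) cube([100, 16, 1258]);
translate([930, 591, 107]) cube([100, 16, 1258]);
translate([1145, 591, 107]) cube([100, 16, 1258]);
translate([1360, 591, 107]) cube([100, 16, 1258]);
translate([1575, 591, 107]) cube([100, 16, 1258]);
translate([1790, 591, 107]) cube([100, 16, 1258]);


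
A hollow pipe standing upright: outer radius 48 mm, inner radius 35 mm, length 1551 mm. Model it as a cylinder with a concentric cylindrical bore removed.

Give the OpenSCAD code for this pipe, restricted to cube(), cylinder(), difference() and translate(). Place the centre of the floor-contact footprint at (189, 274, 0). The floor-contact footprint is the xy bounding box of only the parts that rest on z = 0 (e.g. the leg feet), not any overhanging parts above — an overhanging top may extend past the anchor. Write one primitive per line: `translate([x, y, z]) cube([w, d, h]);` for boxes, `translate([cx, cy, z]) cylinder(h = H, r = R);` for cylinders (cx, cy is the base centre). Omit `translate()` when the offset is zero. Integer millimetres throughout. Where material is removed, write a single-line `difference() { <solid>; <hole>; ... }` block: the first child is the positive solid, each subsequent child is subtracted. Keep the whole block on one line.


difference() { translate([189, 274, 0]) cylinder(h = 1551, r = 48); translate([189, 274, 0]) cylinder(h = 1551, r = 35); }
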